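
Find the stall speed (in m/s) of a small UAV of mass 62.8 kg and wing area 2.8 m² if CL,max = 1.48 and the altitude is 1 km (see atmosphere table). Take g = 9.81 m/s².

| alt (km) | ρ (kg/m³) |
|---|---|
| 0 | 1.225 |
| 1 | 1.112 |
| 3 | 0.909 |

V_stall = 16.4 m/s

At 1 km, from the table: ρ = 1.112 kg/m³.
Weight W = mg = 62.8 × 9.81 = 616.1 N.
V_stall = √(2W/(ρ·S·CL,max)) = √(2 × 616.1 / (1.112 × 2.8 × 1.48))
V_stall = √267.4 = 16.4 m/s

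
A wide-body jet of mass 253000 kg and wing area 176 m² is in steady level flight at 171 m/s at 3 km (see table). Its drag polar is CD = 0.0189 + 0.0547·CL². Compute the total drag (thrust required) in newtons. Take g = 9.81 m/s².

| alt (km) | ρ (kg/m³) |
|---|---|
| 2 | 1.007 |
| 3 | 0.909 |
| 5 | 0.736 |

At 3 km, from the table: ρ = 0.909 kg/m³.
In steady level flight, lift balances weight: W = mg = 253000 × 9.81 = 2.4819×10^6 N.
q = ½ρv² = ½ × 0.909 × 171² = 13290 Pa.
Required CL = L/(qS) = 2.4819×10^6/(13290·176) = 1.061.
CD = 0.0189 + 0.0547 × 1.061² = 0.08049.
D = q·S·CD = 13290 × 176 × 0.08049 = 1.883×10^5 N

D = 1.88×10^5 N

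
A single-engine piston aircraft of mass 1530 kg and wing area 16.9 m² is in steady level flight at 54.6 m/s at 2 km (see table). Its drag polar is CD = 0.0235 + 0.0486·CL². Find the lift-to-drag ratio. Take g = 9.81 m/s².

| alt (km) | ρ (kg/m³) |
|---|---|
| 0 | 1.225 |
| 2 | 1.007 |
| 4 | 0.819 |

At 2 km, from the table: ρ = 1.007 kg/m³.
In steady level flight, lift balances weight: W = mg = 1530 × 9.81 = 15009 N.
q = ½ρv² = ½ × 1.007 × 54.6² = 1501 Pa.
CL = W/(q·S) = 15009 / (1501 × 16.9) = 0.5917.
CD = 0.0235 + 0.0486 × 0.5917² = 0.04051.
L/D = CL/CD = 0.5917 / 0.04051 = 14.6

L/D = 14.6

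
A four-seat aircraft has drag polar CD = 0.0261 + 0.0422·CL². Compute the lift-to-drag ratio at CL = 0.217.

CD = 0.0261 + 0.0422 × 0.217² = 0.02809
L/D = CL/CD = 0.217 / 0.02809 = 7.73

L/D = 7.73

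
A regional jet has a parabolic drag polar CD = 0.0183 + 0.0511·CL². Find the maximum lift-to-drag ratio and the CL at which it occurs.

(L/D)max = 16.4, at CL = 0.598

For CD = CD0 + K·CL², (L/D)max occurs at CL* = √(CD0/K) and equals 1/(2√(K·CD0)).
(L/D)max = 1/(2√(0.0511 × 0.0183)) = 1/(2 × 0.03058) = 16.4
CL* = √(0.0183/0.0511) = 0.598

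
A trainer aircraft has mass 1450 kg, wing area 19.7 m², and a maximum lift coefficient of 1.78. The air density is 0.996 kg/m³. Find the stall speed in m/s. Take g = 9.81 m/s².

At stall, lift equals weight: L = W = m·g = 1450 × 9.81 = 14220 N.
From L = ½ρV²S·CL,max = W: V_stall = √(2W/(ρSCL,max)) = √(2·14220/(0.996·19.7·1.78))
V_stall = √814.6 = 28.5 m/s

V_stall = 28.5 m/s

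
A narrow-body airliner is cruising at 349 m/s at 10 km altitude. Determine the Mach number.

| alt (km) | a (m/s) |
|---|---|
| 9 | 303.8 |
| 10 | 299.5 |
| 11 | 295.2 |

M = 1.17

At 10 km, from the table: a = 299.5 m/s.
M = v/a = 349 / 299.5 = 1.17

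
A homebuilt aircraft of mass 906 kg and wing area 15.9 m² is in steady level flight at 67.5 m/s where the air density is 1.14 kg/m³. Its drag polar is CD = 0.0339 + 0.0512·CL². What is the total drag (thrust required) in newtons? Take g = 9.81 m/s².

D = 1500 N

In steady level flight, lift balances weight: W = mg = 906 × 9.81 = 8887.9 N.
Dynamic pressure q = 0.5 × 1.14 × 67.5² = 2597 Pa.
Required CL = L/(qS) = 8887.9/(2597·15.9) = 0.2152.
CD = 0.0339 + 0.0512 × 0.2152² = 0.03627.
D = q·S·CD = 2597 × 15.9 × 0.03627 = 1498 N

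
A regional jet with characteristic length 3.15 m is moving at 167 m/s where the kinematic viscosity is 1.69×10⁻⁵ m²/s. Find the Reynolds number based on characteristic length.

Re = 3.11×10^7

Re = v·c/ν = 167 × 3.15 / (1.69×10⁻⁵) = 3.11×10^7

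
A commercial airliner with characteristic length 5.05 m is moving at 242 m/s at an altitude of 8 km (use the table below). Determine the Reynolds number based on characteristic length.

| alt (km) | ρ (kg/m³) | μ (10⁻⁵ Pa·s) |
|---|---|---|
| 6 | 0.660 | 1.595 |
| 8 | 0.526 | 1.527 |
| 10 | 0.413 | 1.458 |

Re = 4.21×10^7

At 8 km, from the table: ρ = 0.526 kg/m³, μ = 1.527×10⁻⁵ Pa·s.
Re = ρ·v·c/μ = 0.526 × 242 × 5.05 / (1.527×10⁻⁵) = 4.21×10^7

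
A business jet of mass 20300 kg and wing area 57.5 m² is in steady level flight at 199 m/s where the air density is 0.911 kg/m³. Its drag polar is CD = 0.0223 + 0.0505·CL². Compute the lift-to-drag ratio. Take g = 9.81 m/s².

Level flight ⇒ L = W = m·g = 20300 × 9.81 = 1.9914×10^5 N.
q = ½ρv² = ½ × 0.911 × 199² = 18040 Pa.
CL = 2W/(ρv²S) = 2×1.9914×10^5/(0.911×199²×57.5) = 0.192.
CD = 0.0223 + 0.0505 × 0.192² = 0.02416.
L/D = CL/CD = 0.192 / 0.02416 = 7.95

L/D = 7.95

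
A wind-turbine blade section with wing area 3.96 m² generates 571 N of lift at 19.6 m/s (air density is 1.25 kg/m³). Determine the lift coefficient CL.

CL = 0.601

From L = ½ρv²S·CL, rearranging gives CL = 2L/(ρv²S).
CL = 2 × 571 / (1.25 × 19.6² × 3.96) = 0.601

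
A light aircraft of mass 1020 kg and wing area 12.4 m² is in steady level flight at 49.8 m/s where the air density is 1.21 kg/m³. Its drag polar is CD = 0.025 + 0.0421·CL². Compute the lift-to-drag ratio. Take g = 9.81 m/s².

Weight W = mg = 1020 × 9.81 = 10006 N; in level flight L = W.
q = ½ρv² = ½ × 1.21 × 49.8² = 1500 Pa.
Required CL = L/(qS) = 10006/(1500·12.4) = 0.5378.
CD = 0.025 + 0.0421 × 0.5378² = 0.03718.
L/D = CL/CD = 0.5378 / 0.03718 = 14.5

L/D = 14.5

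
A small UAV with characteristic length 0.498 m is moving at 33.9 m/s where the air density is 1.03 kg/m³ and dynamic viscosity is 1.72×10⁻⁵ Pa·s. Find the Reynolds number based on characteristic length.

Re = 1.01×10^6

Re = ρ·v·c/μ = 1.03 × 33.9 × 0.498 / (1.72×10⁻⁵) = 1.01×10^6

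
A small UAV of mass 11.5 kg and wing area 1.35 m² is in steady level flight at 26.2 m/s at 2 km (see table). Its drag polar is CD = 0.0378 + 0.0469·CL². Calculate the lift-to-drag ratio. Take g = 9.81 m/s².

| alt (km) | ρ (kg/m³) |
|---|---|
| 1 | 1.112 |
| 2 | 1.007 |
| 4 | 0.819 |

L/D = 5.96

At 2 km, from the table: ρ = 1.007 kg/m³.
In steady level flight, lift balances weight: W = mg = 11.5 × 9.81 = 112.82 N.
q = ½ρv² = ½ × 1.007 × 26.2² = 345.6 Pa.
CL = 2W/(ρv²S) = 2×112.82/(1.007×26.2²×1.35) = 0.2418.
CD = 0.0378 + 0.0469 × 0.2418² = 0.04054.
L/D = CL/CD = 0.2418 / 0.04054 = 5.96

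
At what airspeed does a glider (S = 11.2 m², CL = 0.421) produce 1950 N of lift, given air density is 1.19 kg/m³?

v = 26.4 m/s

L = ½ρv²S·CL ⇒ v = √(2L/(ρ·S·CL))
v = √(2 × 1950 / (1.19 × 11.2 × 0.421)) = √695.1 = 26.4 m/s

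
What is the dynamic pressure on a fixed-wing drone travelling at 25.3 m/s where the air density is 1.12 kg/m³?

q = ½ρv² = ½ × 1.12 × 25.3² = 358 Pa

q = 358 Pa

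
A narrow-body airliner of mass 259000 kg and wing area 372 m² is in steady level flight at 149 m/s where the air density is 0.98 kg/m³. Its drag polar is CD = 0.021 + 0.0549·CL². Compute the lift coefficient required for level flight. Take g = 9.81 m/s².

In steady level flight, lift balances weight: W = mg = 259000 × 9.81 = 2.5408×10^6 N.
Dynamic pressure q = 0.5 × 0.98 × 149² = 10880 Pa.
Required CL = L/(qS) = 2.5408×10^6/(10880·372) = 0.6279.

CL = 0.628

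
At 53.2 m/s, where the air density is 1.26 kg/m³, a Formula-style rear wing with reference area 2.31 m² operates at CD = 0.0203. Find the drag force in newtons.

D = 83.6 N

D = ½ρv²S·CD = ½ × 1.26 × 53.2² × 2.31 × 0.0203 = 83.6 N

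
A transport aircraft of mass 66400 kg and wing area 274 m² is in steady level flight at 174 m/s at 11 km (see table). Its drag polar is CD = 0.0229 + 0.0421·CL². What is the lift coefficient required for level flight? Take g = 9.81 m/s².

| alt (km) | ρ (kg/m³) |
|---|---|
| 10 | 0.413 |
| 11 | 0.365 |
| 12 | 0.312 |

CL = 0.43

At 11 km, from the table: ρ = 0.365 kg/m³.
In steady level flight, lift balances weight: W = mg = 66400 × 9.81 = 6.5138×10^5 N.
Dynamic pressure q = 0.5 × 0.365 × 174² = 5525 Pa.
CL = W/(q·S) = 6.5138×10^5 / (5525 × 274) = 0.4303.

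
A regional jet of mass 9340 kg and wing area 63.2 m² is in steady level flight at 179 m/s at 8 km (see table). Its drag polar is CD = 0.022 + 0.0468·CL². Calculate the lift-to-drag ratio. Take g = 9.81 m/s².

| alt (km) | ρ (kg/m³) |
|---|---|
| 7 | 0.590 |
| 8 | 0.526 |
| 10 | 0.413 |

At 8 km, from the table: ρ = 0.526 kg/m³.
In steady level flight, lift balances weight: W = mg = 9340 × 9.81 = 91625 N.
Dynamic pressure q = 0.5 × 0.526 × 179² = 8427 Pa.
Required CL = L/(qS) = 91625/(8427·63.2) = 0.172.
CD = 0.022 + 0.0468 × 0.172² = 0.02339.
L/D = CL/CD = 0.172 / 0.02339 = 7.36

L/D = 7.36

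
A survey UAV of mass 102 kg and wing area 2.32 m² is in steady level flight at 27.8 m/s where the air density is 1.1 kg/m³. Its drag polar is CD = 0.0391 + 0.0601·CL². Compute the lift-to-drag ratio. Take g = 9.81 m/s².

In steady level flight, lift balances weight: W = mg = 102 × 9.81 = 1000.6 N.
q = ½ρv² = ½ × 1.1 × 27.8² = 425.1 Pa.
CL = W/(q·S) = 1000.6 / (425.1 × 2.32) = 1.015.
CD = 0.0391 + 0.0601 × 1.015² = 0.101.
L/D = CL/CD = 1.015 / 0.101 = 10

L/D = 10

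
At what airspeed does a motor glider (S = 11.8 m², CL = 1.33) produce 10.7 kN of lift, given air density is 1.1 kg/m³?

L = ½ρv²S·CL ⇒ v = √(2L/(ρ·S·CL))
v = √(2 × 10700 / (1.1 × 11.8 × 1.33)) = √1240 = 35.2 m/s

v = 35.2 m/s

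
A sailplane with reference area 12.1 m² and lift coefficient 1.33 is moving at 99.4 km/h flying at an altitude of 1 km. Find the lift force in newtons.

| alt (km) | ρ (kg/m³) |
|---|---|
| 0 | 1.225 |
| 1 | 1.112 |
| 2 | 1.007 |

L = 6820 N

At 1 km, from the table: ρ = 1.112 kg/m³.
Convert speed: v = 99.4 km/h ÷ 3.6 = 27.61 m/s.
Dynamic pressure q = ½ρv² = ½ × 1.112 × 27.61² = 423.9 Pa.
L = q·S·CL = 423.9 × 12.1 × 1.33 = 6820 N ≈ 6.82 kN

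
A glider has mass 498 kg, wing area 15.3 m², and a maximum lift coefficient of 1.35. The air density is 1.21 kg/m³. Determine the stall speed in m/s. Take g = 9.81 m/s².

V_stall = 19.8 m/s

Weight W = mg = 498 × 9.81 = 4885 N.
V_stall = √(2W/(ρ·S·CL,max)) = √(2 × 4885 / (1.21 × 15.3 × 1.35))
V_stall = √390.9 = 19.8 m/s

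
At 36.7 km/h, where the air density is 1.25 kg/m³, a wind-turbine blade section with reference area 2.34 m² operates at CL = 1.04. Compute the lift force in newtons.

Convert speed: v = 36.7 km/h ÷ 3.6 = 10.19 m/s.
L = ½ρv²S·CL = ½ × 1.25 × 10.19² × 2.34 × 1.04 = 158 N

L = 158 N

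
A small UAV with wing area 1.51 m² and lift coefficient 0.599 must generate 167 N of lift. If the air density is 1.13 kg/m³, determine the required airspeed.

v = 18.1 m/s

L = ½ρv²S·CL ⇒ v = √(2L/(ρ·S·CL))
v = √(2 × 167 / (1.13 × 1.51 × 0.599)) = √326.8 = 18.1 m/s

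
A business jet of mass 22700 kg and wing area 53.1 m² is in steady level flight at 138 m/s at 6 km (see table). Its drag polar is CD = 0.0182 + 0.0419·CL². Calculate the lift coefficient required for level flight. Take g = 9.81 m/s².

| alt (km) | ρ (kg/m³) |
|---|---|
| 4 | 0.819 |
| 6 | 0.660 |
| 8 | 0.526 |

At 6 km, from the table: ρ = 0.660 kg/m³.
In steady level flight, lift balances weight: W = mg = 22700 × 9.81 = 2.2269×10^5 N.
q = ½ρv² = ½ × 0.66 × 138² = 6285 Pa.
Required CL = L/(qS) = 2.2269×10^5/(6285·53.1) = 0.6673.

CL = 0.667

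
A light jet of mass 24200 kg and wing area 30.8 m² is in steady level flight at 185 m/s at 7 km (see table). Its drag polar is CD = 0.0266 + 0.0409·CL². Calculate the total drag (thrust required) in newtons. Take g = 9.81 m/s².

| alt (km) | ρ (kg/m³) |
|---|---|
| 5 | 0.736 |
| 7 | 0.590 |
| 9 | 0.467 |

At 7 km, from the table: ρ = 0.590 kg/m³.
Level flight ⇒ L = W = m·g = 24200 × 9.81 = 2.374×10^5 N.
Dynamic pressure q = 0.5 × 0.59 × 185² = 10100 Pa.
Required CL = L/(qS) = 2.374×10^5/(10100·30.8) = 0.7634.
CD = 0.0266 + 0.0409 × 0.7634² = 0.05044.
D = q·S·CD = 10100 × 30.8 × 0.05044 = 15680 N

D = 15700 N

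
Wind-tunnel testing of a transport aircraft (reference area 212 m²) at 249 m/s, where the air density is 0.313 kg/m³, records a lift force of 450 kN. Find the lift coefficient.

CL = 0.219

From L = ½ρv²S·CL, rearranging gives CL = 2L/(ρv²S).
CL = 2 × 4.5×10^5 / (0.313 × 249² × 212) = 0.219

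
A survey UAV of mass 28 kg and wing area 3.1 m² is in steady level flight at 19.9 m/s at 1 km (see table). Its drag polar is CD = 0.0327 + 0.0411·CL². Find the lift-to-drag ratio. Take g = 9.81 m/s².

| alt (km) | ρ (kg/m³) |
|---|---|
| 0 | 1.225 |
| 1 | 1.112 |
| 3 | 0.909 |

L/D = 10.2

At 1 km, from the table: ρ = 1.112 kg/m³.
Level flight ⇒ L = W = m·g = 28 × 9.81 = 274.68 N.
q = ½ρv² = ½ × 1.112 × 19.9² = 220.2 Pa.
CL = 2W/(ρv²S) = 2×274.68/(1.112×19.9²×3.1) = 0.4024.
CD = 0.0327 + 0.0411 × 0.4024² = 0.03936.
L/D = CL/CD = 0.4024 / 0.03936 = 10.2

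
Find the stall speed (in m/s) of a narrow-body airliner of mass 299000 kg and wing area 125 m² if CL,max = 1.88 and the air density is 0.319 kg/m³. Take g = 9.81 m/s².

V_stall = 280 m/s

Weight W = mg = 299000 × 9.81 = 2.933×10^6 N.
V_stall = √(2W/(ρ·S·CL,max)) = √(2 × 2.933×10^6 / (0.319 × 125 × 1.88))
V_stall = √78250 = 280 m/s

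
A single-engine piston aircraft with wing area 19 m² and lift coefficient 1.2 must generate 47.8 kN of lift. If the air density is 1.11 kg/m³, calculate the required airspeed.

L = ½ρv²S·CL ⇒ v = √(2L/(ρ·S·CL))
v = √(2 × 47800 / (1.11 × 19 × 1.2)) = √3777 = 61.5 m/s

v = 61.5 m/s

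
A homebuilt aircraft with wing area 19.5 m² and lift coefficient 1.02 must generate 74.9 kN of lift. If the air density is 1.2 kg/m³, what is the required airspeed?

L = ½ρv²S·CL ⇒ v = √(2L/(ρ·S·CL))
v = √(2 × 74900 / (1.2 × 19.5 × 1.02)) = √6276 = 79.2 m/s

v = 79.2 m/s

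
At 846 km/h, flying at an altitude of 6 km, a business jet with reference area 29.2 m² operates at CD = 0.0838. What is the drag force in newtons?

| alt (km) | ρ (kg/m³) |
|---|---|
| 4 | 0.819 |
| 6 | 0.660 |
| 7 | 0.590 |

D = 44600 N

At 6 km, from the table: ρ = 0.660 kg/m³.
Convert speed: v = 846 km/h ÷ 3.6 = 235 m/s.
Dynamic pressure q = ½ρv² = ½ × 0.66 × 235² = 18220 Pa.
D = q·S·CD = 18220 × 29.2 × 0.0838 = 44600 N ≈ 44.6 kN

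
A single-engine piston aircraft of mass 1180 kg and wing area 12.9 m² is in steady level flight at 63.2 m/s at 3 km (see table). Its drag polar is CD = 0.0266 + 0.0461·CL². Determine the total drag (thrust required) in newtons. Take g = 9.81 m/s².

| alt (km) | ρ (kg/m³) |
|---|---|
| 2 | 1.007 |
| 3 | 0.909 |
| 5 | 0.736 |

D = 887 N

At 3 km, from the table: ρ = 0.909 kg/m³.
In steady level flight, lift balances weight: W = mg = 1180 × 9.81 = 11576 N.
Dynamic pressure q = 0.5 × 0.909 × 63.2² = 1815 Pa.
CL = W/(q·S) = 11576 / (1815 × 12.9) = 0.4943.
CD = 0.0266 + 0.0461 × 0.4943² = 0.03786.
D = q·S·CD = 1815 × 12.9 × 0.03786 = 886.7 N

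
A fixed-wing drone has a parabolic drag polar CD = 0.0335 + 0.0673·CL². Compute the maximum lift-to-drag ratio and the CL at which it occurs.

(L/D)max = 10.5, at CL = 0.706

For CD = CD0 + K·CL², (L/D)max occurs at CL* = √(CD0/K) and equals 1/(2√(K·CD0)).
(L/D)max = 1/(2√(0.0673 × 0.0335)) = 1/(2 × 0.04748) = 10.5
CL* = √(0.0335/0.0673) = 0.706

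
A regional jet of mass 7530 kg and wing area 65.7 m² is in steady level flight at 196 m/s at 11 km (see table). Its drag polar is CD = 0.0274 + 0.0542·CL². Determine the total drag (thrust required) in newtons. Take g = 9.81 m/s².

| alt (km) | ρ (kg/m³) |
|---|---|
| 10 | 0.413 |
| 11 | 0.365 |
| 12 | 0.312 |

At 11 km, from the table: ρ = 0.365 kg/m³.
Level flight ⇒ L = W = m·g = 7530 × 9.81 = 73869 N.
q = ½ρv² = ½ × 0.365 × 196² = 7011 Pa.
Required CL = L/(qS) = 73869/(7011·65.7) = 0.1604.
CD = 0.0274 + 0.0542 × 0.1604² = 0.02879.
D = q·S·CD = 7011 × 65.7 × 0.02879 = 13260 N

D = 13300 N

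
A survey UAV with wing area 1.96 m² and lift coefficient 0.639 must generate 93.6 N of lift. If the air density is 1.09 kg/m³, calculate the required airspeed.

v = 11.7 m/s

L = ½ρv²S·CL ⇒ v = √(2L/(ρ·S·CL))
v = √(2 × 93.6 / (1.09 × 1.96 × 0.639)) = √137.1 = 11.7 m/s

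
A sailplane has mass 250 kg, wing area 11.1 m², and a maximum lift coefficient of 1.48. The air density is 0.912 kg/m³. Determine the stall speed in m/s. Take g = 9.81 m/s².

Stall occurs when L = W at CL,max. W = mg = 250 × 9.81 = 2452 N.
From L = ½ρV²S·CL,max = W: V_stall = √(2W/(ρSCL,max)) = √(2·2452/(0.912·11.1·1.48))
V_stall = √327.4 = 18.1 m/s

V_stall = 18.1 m/s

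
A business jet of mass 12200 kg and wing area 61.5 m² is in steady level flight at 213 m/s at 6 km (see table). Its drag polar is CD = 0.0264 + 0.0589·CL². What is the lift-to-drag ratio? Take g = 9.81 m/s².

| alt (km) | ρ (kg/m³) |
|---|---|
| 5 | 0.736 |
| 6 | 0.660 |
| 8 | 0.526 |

L/D = 4.74

At 6 km, from the table: ρ = 0.660 kg/m³.
In steady level flight, lift balances weight: W = mg = 12200 × 9.81 = 1.1968×10^5 N.
q = ½ρv² = ½ × 0.66 × 213² = 14970 Pa.
CL = W/(q·S) = 1.1968×10^5 / (14970 × 61.5) = 0.13.
CD = 0.0264 + 0.0589 × 0.13² = 0.0274.
L/D = CL/CD = 0.13 / 0.0274 = 4.74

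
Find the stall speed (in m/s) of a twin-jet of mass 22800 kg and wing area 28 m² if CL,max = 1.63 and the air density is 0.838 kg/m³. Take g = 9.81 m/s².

V_stall = 108 m/s

Stall occurs when L = W at CL,max. W = mg = 22800 × 9.81 = 2.237×10^5 N.
From L = ½ρV²S·CL,max = W: V_stall = √(2W/(ρSCL,max)) = √(2·2.237×10^5/(0.838·28·1.63))
V_stall = √11700 = 108 m/s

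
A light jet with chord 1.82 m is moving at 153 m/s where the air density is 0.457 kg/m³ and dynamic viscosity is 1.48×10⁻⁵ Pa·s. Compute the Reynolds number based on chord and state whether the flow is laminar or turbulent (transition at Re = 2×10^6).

Re = 8.6×10^6 (turbulent)

Re = ρ·v·c/μ = 0.457 × 153 × 1.82 / (1.48×10⁻⁵) = 8.6×10^6
Since 8.6×10^6 > 2×10^6, the flow is turbulent.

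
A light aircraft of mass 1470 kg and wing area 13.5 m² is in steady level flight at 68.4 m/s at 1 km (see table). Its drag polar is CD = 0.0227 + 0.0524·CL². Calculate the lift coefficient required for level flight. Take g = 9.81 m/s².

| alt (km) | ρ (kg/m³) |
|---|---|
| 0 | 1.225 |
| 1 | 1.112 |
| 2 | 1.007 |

At 1 km, from the table: ρ = 1.112 kg/m³.
Weight W = mg = 1470 × 9.81 = 14421 N; in level flight L = W.
Dynamic pressure q = 0.5 × 1.112 × 68.4² = 2601 Pa.
CL = 2W/(ρv²S) = 2×14421/(1.112×68.4²×13.5) = 0.4106.

CL = 0.411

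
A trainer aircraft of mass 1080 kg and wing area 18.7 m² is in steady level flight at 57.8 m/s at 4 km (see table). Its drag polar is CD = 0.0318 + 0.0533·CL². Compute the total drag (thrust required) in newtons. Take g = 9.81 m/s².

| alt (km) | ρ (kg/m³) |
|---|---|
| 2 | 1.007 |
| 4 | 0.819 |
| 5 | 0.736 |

At 4 km, from the table: ρ = 0.819 kg/m³.
In steady level flight, lift balances weight: W = mg = 1080 × 9.81 = 10595 N.
Dynamic pressure q = 0.5 × 0.819 × 57.8² = 1368 Pa.
Required CL = L/(qS) = 10595/(1368·18.7) = 0.4141.
CD = 0.0318 + 0.0533 × 0.4141² = 0.04094.
D = q·S·CD = 1368 × 18.7 × 0.04094 = 1047 N

D = 1050 N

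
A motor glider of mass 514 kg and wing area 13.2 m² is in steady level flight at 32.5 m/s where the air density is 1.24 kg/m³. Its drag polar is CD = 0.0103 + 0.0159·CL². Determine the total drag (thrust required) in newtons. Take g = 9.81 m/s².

D = 136 N

In steady level flight, lift balances weight: W = mg = 514 × 9.81 = 5042.3 N.
q = ½ρv² = ½ × 1.24 × 32.5² = 654.9 Pa.
CL = 2W/(ρv²S) = 2×5042.3/(1.24×32.5²×13.2) = 0.5833.
CD = 0.0103 + 0.0159 × 0.5833² = 0.01571.
D = q·S·CD = 654.9 × 13.2 × 0.01571 = 135.8 N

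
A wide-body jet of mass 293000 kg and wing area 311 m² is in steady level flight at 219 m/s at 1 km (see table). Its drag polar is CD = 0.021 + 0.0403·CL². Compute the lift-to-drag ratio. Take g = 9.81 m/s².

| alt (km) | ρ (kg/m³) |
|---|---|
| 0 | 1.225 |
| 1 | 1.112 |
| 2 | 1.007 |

At 1 km, from the table: ρ = 1.112 kg/m³.
Level flight ⇒ L = W = m·g = 293000 × 9.81 = 2.8743×10^6 N.
q = ½ρv² = ½ × 1.112 × 219² = 26670 Pa.
Required CL = L/(qS) = 2.8743×10^6/(26670·311) = 0.3466.
CD = 0.021 + 0.0403 × 0.3466² = 0.02584.
L/D = CL/CD = 0.3466 / 0.02584 = 13.4

L/D = 13.4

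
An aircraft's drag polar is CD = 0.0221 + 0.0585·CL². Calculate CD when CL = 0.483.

CD = 0.0357

CD = 0.0221 + 0.0585 × 0.483² = 0.0221 + 0.01365 = 0.0357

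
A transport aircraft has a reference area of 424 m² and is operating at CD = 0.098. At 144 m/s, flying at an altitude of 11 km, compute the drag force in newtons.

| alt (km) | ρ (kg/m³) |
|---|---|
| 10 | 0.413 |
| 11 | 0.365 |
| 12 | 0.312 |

D = 1.57×10^5 N

At 11 km, from the table: ρ = 0.365 kg/m³.
Dynamic pressure q = ½ρv² = ½ × 0.365 × 144² = 3784 Pa.
D = q·S·CD = 3784 × 424 × 0.098 = 1.57×10^5 N ≈ 157 kN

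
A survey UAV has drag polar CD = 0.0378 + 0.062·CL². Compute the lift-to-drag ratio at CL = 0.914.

L/D = 10.2

CD = 0.0378 + 0.062 × 0.914² = 0.08959
L/D = CL/CD = 0.914 / 0.08959 = 10.2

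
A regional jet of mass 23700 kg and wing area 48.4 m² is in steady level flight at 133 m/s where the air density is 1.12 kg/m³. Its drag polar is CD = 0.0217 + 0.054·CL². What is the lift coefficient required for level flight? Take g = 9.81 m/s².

CL = 0.485

Weight W = mg = 23700 × 9.81 = 2.325×10^5 N; in level flight L = W.
q = ½ρv² = ½ × 1.12 × 133² = 9906 Pa.
CL = W/(q·S) = 2.325×10^5 / (9906 × 48.4) = 0.4849.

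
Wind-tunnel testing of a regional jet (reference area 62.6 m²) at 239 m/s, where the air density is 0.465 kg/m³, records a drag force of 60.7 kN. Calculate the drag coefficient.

From D = ½ρv²S·CD, rearranging gives CD = 2D/(ρv²S).
CD = 2 × 60700 / (0.465 × 239² × 62.6) = 0.073

CD = 0.073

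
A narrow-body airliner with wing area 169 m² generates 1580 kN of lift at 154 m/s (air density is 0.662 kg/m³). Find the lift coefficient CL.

CL = 1.19

From L = ½ρv²S·CL, rearranging gives CL = 2L/(ρv²S).
CL = 2 × 1.58×10^6 / (0.662 × 154² × 169) = 1.19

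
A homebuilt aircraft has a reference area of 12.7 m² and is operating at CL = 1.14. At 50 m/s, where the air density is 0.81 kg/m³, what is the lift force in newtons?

Dynamic pressure q = ½ρv² = ½ × 0.81 × 50² = 1013 Pa.
L = q·S·CL = 1013 × 12.7 × 1.14 = 14700 N ≈ 14.7 kN

L = 14700 N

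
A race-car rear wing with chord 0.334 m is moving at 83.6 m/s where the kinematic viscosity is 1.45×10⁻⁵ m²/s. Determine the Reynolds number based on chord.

Re = v·c/ν = 83.6 × 0.334 / (1.45×10⁻⁵) = 1.93×10^6

Re = 1.93×10^6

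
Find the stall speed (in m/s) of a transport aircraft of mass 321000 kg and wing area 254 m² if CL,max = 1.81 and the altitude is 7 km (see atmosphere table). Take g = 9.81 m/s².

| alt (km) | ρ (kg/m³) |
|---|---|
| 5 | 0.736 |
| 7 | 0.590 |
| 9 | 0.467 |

At 7 km, from the table: ρ = 0.590 kg/m³.
Stall occurs when L = W at CL,max. W = mg = 321000 × 9.81 = 3.149×10^6 N.
From L = ½ρV²S·CL,max = W: V_stall = √(2W/(ρSCL,max)) = √(2·3.149×10^6/(0.59·254·1.81))
V_stall = √23220 = 152 m/s

V_stall = 152 m/s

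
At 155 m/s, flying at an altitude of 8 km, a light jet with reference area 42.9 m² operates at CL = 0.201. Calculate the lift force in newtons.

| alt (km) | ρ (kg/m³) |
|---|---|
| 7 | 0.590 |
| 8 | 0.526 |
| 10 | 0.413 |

At 8 km, from the table: ρ = 0.526 kg/m³.
L = ½ρv²S·CL = ½ × 0.526 × 155² × 42.9 × 0.201 = 54500 N ≈ 54.5 kN

L = 54500 N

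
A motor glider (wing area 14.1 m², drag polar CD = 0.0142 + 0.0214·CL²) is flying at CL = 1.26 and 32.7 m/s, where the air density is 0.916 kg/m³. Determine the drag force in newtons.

D = 333 N

CD = 0.0142 + 0.0214 × 1.26² = 0.04817
D = ½ρv²S·CD = ½ × 0.916 × 32.7² × 14.1 × 0.04817 = 333 N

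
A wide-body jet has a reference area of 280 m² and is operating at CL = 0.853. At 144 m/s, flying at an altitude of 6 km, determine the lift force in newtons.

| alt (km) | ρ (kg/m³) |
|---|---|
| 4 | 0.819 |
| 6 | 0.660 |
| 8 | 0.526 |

L = 1.63×10^6 N

At 6 km, from the table: ρ = 0.660 kg/m³.
L = ½ρv²S·CL = ½ × 0.66 × 144² × 280 × 0.853 = 1.63×10^6 N ≈ 1630 kN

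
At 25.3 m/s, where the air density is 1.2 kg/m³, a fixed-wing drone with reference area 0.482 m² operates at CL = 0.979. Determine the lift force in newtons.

L = 181 N

L = ½ρv²S·CL = ½ × 1.2 × 25.3² × 0.482 × 0.979 = 181 N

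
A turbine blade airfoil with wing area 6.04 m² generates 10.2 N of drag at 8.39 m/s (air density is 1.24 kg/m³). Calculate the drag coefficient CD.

From D = ½ρv²S·CD, rearranging gives CD = 2D/(ρv²S).
CD = 2 × 10.2 / (1.24 × 8.39² × 6.04) = 0.0387

CD = 0.0387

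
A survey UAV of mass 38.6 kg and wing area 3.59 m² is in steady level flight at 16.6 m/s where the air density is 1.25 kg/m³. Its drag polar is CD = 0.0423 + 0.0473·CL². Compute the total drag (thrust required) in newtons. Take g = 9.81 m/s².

In steady level flight, lift balances weight: W = mg = 38.6 × 9.81 = 378.67 N.
Dynamic pressure q = 0.5 × 1.25 × 16.6² = 172.2 Pa.
CL = 2W/(ρv²S) = 2×378.67/(1.25×16.6²×3.59) = 0.6124.
CD = 0.0423 + 0.0473 × 0.6124² = 0.06004.
D = q·S·CD = 172.2 × 3.59 × 0.06004 = 37.12 N

D = 37.1 N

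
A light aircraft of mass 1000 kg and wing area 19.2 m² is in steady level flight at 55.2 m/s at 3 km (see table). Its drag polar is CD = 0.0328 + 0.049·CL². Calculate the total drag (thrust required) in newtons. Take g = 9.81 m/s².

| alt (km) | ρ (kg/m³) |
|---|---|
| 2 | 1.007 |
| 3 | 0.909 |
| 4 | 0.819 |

D = 1050 N

At 3 km, from the table: ρ = 0.909 kg/m³.
Level flight ⇒ L = W = m·g = 1000 × 9.81 = 9810 N.
Dynamic pressure q = 0.5 × 0.909 × 55.2² = 1385 Pa.
CL = W/(q·S) = 9810 / (1385 × 19.2) = 0.3689.
CD = 0.0328 + 0.049 × 0.3689² = 0.03947.
D = q·S·CD = 1385 × 19.2 × 0.03947 = 1049 N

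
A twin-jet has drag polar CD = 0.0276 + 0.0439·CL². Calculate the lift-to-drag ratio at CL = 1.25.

L/D = 13

CD = 0.0276 + 0.0439 × 1.25² = 0.09619
L/D = CL/CD = 1.25 / 0.09619 = 13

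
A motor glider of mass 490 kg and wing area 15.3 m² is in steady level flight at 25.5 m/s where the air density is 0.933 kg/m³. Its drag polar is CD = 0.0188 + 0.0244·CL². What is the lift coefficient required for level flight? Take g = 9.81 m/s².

CL = 1.04

In steady level flight, lift balances weight: W = mg = 490 × 9.81 = 4806.9 N.
q = ½ρv² = ½ × 0.933 × 25.5² = 303.3 Pa.
Required CL = L/(qS) = 4806.9/(303.3·15.3) = 1.036.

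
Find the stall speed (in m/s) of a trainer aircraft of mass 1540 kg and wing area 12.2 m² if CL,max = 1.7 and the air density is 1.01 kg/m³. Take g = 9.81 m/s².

Weight W = mg = 1540 × 9.81 = 15110 N.
V_stall = √(2W/(ρ·S·CL,max)) = √(2 × 15110 / (1.01 × 12.2 × 1.7))
V_stall = √1442 = 38 m/s

V_stall = 38 m/s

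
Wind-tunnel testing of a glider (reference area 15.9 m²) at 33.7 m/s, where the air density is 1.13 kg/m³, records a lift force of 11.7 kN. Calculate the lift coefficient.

CL = 1.15

From L = ½ρv²S·CL, rearranging gives CL = 2L/(ρv²S).
CL = 2 × 11700 / (1.13 × 33.7² × 15.9) = 1.15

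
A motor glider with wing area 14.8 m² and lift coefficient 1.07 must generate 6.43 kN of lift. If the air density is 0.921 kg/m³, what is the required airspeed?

v = 29.7 m/s

L = ½ρv²S·CL ⇒ v = √(2L/(ρ·S·CL))
v = √(2 × 6430 / (0.921 × 14.8 × 1.07)) = √881.7 = 29.7 m/s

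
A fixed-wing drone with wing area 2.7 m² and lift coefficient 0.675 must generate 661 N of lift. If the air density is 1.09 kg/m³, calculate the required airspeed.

L = ½ρv²S·CL ⇒ v = √(2L/(ρ·S·CL))
v = √(2 × 661 / (1.09 × 2.7 × 0.675)) = √665.5 = 25.8 m/s

v = 25.8 m/s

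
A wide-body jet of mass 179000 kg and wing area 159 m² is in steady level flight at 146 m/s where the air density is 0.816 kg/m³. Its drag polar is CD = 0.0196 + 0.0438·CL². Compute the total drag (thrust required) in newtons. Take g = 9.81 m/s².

In steady level flight, lift balances weight: W = mg = 179000 × 9.81 = 1.756×10^6 N.
Dynamic pressure q = 0.5 × 0.816 × 146² = 8697 Pa.
CL = W/(q·S) = 1.756×10^6 / (8697 × 159) = 1.27.
CD = 0.0196 + 0.0438 × 1.27² = 0.09023.
D = q·S·CD = 8697 × 159 × 0.09023 = 1.248×10^5 N

D = 1.25×10^5 N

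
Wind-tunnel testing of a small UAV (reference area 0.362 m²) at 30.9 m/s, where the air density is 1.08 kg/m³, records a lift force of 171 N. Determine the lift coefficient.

From L = ½ρv²S·CL, rearranging gives CL = 2L/(ρv²S).
CL = 2 × 171 / (1.08 × 30.9² × 0.362) = 0.916

CL = 0.916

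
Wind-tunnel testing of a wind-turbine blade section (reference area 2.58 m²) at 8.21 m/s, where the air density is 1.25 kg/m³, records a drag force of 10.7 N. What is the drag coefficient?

From D = ½ρv²S·CD, rearranging gives CD = 2D/(ρv²S).
CD = 2 × 10.7 / (1.25 × 8.21² × 2.58) = 0.0984

CD = 0.0984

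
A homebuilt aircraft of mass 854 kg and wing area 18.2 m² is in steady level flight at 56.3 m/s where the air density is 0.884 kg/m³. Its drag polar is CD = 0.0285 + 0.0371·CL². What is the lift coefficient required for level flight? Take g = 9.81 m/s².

CL = 0.329

Weight W = mg = 854 × 9.81 = 8377.7 N; in level flight L = W.
Dynamic pressure q = 0.5 × 0.884 × 56.3² = 1401 Pa.
Required CL = L/(qS) = 8377.7/(1401·18.2) = 0.3286.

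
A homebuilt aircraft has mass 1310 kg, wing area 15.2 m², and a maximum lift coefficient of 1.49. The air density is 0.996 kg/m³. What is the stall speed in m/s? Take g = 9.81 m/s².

V_stall = 33.8 m/s

Weight W = mg = 1310 × 9.81 = 12850 N.
V_stall = √(2W/(ρ·S·CL,max)) = √(2 × 12850 / (0.996 × 15.2 × 1.49))
V_stall = √1139 = 33.8 m/s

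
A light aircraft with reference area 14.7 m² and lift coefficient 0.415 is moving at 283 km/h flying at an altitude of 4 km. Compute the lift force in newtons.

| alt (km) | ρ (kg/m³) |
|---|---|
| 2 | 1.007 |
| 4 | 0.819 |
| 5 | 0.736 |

At 4 km, from the table: ρ = 0.819 kg/m³.
Convert speed: v = 283 km/h ÷ 3.6 = 78.61 m/s.
Dynamic pressure q = ½ρv² = ½ × 0.819 × 78.61² = 2531 Pa.
L = q·S·CL = 2531 × 14.7 × 0.415 = 15400 N ≈ 15.4 kN

L = 15400 N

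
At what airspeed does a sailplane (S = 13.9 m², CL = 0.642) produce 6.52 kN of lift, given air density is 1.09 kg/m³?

v = 36.6 m/s

L = ½ρv²S·CL ⇒ v = √(2L/(ρ·S·CL))
v = √(2 × 6520 / (1.09 × 13.9 × 0.642)) = √1341 = 36.6 m/s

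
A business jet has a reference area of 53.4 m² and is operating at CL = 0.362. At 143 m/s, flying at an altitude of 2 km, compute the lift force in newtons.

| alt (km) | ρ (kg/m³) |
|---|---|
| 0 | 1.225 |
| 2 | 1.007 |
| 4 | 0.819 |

At 2 km, from the table: ρ = 1.007 kg/m³.
L = ½ρv²S·CL = ½ × 1.007 × 143² × 53.4 × 0.362 = 1.99×10^5 N ≈ 199 kN

L = 1.99×10^5 N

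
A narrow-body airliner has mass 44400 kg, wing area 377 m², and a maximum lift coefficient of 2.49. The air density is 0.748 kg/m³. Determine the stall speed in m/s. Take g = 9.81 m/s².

At stall, lift equals weight: L = W = m·g = 44400 × 9.81 = 4.356×10^5 N.
From L = ½ρV²S·CL,max = W: V_stall = √(2W/(ρSCL,max)) = √(2·4.356×10^5/(0.748·377·2.49))
V_stall = √1241 = 35.2 m/s

V_stall = 35.2 m/s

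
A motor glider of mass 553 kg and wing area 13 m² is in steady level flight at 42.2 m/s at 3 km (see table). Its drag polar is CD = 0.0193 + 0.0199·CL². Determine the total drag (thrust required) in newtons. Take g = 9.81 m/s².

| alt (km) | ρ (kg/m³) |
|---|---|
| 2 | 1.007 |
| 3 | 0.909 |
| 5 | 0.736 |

D = 259 N

At 3 km, from the table: ρ = 0.909 kg/m³.
Level flight ⇒ L = W = m·g = 553 × 9.81 = 5424.9 N.
q = ½ρv² = ½ × 0.909 × 42.2² = 809.4 Pa.
CL = W/(q·S) = 5424.9 / (809.4 × 13) = 0.5156.
CD = 0.0193 + 0.0199 × 0.5156² = 0.02459.
D = q·S·CD = 809.4 × 13 × 0.02459 = 258.7 N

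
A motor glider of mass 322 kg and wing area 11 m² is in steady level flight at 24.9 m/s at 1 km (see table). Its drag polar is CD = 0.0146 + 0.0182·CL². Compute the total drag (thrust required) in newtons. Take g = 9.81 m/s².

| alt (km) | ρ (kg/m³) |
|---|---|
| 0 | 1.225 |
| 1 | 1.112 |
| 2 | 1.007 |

D = 103 N

At 1 km, from the table: ρ = 1.112 kg/m³.
In steady level flight, lift balances weight: W = mg = 322 × 9.81 = 3158.8 N.
Dynamic pressure q = 0.5 × 1.112 × 24.9² = 344.7 Pa.
CL = W/(q·S) = 3158.8 / (344.7 × 11) = 0.833.
CD = 0.0146 + 0.0182 × 0.833² = 0.02723.
D = q·S·CD = 344.7 × 11 × 0.02723 = 103.3 N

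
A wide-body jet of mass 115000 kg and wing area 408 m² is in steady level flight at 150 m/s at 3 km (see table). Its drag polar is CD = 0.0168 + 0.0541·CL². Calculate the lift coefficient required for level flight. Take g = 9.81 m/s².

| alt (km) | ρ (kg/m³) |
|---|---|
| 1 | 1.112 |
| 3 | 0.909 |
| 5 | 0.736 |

CL = 0.27

At 3 km, from the table: ρ = 0.909 kg/m³.
Weight W = mg = 115000 × 9.81 = 1.1282×10^6 N; in level flight L = W.
q = ½ρv² = ½ × 0.909 × 150² = 10230 Pa.
Required CL = L/(qS) = 1.1282×10^6/(10230·408) = 0.2704.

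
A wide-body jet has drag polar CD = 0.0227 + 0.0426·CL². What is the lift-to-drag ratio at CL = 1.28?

CD = 0.0227 + 0.0426 × 1.28² = 0.0925
L/D = CL/CD = 1.28 / 0.0925 = 13.8

L/D = 13.8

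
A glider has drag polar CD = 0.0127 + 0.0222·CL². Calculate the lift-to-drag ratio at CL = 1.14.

L/D = 27.4

CD = 0.0127 + 0.0222 × 1.14² = 0.04155
L/D = CL/CD = 1.14 / 0.04155 = 27.4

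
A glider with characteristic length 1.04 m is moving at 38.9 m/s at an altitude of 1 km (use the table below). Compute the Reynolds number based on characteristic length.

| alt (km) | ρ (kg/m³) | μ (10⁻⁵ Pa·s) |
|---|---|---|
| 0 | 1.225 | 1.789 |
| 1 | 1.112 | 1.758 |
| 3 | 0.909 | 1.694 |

At 1 km, from the table: ρ = 1.112 kg/m³, μ = 1.758×10⁻⁵ Pa·s.
Re = ρ·v·c/μ = 1.112 × 38.9 × 1.04 / (1.758×10⁻⁵) = 2.56×10^6

Re = 2.56×10^6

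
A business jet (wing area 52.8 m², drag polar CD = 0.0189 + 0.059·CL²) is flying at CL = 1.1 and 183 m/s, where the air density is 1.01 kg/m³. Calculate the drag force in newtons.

D = 80600 N

CD = 0.0189 + 0.059 × 1.1² = 0.09029
D = ½ρv²S·CD = ½ × 1.01 × 183² × 52.8 × 0.09029 = 80600 N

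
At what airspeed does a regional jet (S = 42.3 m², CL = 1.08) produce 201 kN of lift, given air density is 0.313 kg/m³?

v = 168 m/s

L = ½ρv²S·CL ⇒ v = √(2L/(ρ·S·CL))
v = √(2 × 2.01×10^5 / (0.313 × 42.3 × 1.08)) = √28110 = 168 m/s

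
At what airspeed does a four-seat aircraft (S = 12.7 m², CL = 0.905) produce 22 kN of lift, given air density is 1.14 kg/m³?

L = ½ρv²S·CL ⇒ v = √(2L/(ρ·S·CL))
v = √(2 × 22000 / (1.14 × 12.7 × 0.905)) = √3358 = 57.9 m/s

v = 57.9 m/s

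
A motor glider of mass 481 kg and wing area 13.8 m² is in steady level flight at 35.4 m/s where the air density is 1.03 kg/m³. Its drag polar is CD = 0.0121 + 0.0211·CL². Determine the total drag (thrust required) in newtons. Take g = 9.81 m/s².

Weight W = mg = 481 × 9.81 = 4718.6 N; in level flight L = W.
q = ½ρv² = ½ × 1.03 × 35.4² = 645.4 Pa.
CL = 2W/(ρv²S) = 2×4718.6/(1.03×35.4²×13.8) = 0.5298.
CD = 0.0121 + 0.0211 × 0.5298² = 0.01802.
D = q·S·CD = 645.4 × 13.8 × 0.01802 = 160.5 N

D = 161 N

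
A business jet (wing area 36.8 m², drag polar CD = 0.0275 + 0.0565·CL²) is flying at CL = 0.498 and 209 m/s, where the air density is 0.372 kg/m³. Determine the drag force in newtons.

CD = 0.0275 + 0.0565 × 0.498² = 0.04151
D = ½ρv²S·CD = ½ × 0.372 × 209² × 36.8 × 0.04151 = 12400 N

D = 12400 N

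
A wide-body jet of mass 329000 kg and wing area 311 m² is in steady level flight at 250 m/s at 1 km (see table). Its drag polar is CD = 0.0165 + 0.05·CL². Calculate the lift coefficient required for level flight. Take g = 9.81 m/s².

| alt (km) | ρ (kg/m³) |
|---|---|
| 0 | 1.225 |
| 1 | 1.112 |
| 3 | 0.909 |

CL = 0.299

At 1 km, from the table: ρ = 1.112 kg/m³.
Level flight ⇒ L = W = m·g = 329000 × 9.81 = 3.2275×10^6 N.
q = ½ρv² = ½ × 1.112 × 250² = 34750 Pa.
CL = 2W/(ρv²S) = 2×3.2275×10^6/(1.112×250²×311) = 0.2986.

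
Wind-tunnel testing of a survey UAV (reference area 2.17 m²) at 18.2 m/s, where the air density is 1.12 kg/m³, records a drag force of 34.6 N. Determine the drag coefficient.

CD = 0.086

From D = ½ρv²S·CD, rearranging gives CD = 2D/(ρv²S).
CD = 2 × 34.6 / (1.12 × 18.2² × 2.17) = 0.086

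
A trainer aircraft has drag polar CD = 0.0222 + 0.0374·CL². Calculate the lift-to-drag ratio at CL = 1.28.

L/D = 15.3

CD = 0.0222 + 0.0374 × 1.28² = 0.08348
L/D = CL/CD = 1.28 / 0.08348 = 15.3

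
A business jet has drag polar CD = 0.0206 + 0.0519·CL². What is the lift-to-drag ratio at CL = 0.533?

L/D = 15.1

CD = 0.0206 + 0.0519 × 0.533² = 0.03534
L/D = CL/CD = 0.533 / 0.03534 = 15.1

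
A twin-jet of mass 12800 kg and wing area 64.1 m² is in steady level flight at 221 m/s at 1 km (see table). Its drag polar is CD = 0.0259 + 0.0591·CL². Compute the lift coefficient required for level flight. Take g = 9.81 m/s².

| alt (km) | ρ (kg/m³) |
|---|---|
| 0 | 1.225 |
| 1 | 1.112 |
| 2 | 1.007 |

CL = 0.0721

At 1 km, from the table: ρ = 1.112 kg/m³.
Weight W = mg = 12800 × 9.81 = 1.2557×10^5 N; in level flight L = W.
Dynamic pressure q = 0.5 × 1.112 × 221² = 27160 Pa.
CL = W/(q·S) = 1.2557×10^5 / (27160 × 64.1) = 0.07214.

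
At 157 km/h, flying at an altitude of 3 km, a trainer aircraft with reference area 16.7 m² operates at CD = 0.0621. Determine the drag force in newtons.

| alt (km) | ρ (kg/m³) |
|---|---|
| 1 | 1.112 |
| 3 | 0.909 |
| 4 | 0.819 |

At 3 km, from the table: ρ = 0.909 kg/m³.
Convert speed: v = 157 km/h ÷ 3.6 = 43.61 m/s.
Dynamic pressure q = ½ρv² = ½ × 0.909 × 43.61² = 864.4 Pa.
D = q·S·CD = 864.4 × 16.7 × 0.0621 = 896 N

D = 896 N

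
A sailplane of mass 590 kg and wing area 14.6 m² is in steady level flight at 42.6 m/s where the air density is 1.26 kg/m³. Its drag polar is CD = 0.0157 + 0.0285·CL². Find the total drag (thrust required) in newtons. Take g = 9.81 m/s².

Level flight ⇒ L = W = m·g = 590 × 9.81 = 5787.9 N.
q = ½ρv² = ½ × 1.26 × 42.6² = 1143 Pa.
CL = 2W/(ρv²S) = 2×5787.9/(1.26×42.6²×14.6) = 0.3467.
CD = 0.0157 + 0.0285 × 0.3467² = 0.01913.
D = q·S·CD = 1143 × 14.6 × 0.01913 = 319.3 N

D = 319 N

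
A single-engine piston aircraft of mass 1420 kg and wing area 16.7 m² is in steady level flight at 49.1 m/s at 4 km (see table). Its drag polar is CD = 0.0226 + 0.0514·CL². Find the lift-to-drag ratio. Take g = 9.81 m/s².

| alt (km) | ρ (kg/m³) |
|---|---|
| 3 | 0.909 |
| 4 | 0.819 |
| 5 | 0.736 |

At 4 km, from the table: ρ = 0.819 kg/m³.
Weight W = mg = 1420 × 9.81 = 13930 N; in level flight L = W.
q = ½ρv² = ½ × 0.819 × 49.1² = 987.2 Pa.
CL = 2W/(ρv²S) = 2×13930/(0.819×49.1²×16.7) = 0.8449.
CD = 0.0226 + 0.0514 × 0.8449² = 0.0593.
L/D = CL/CD = 0.8449 / 0.0593 = 14.2

L/D = 14.2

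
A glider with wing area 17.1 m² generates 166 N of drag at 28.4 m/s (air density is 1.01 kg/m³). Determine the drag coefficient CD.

From D = ½ρv²S·CD, rearranging gives CD = 2D/(ρv²S).
CD = 2 × 166 / (1.01 × 28.4² × 17.1) = 0.0238

CD = 0.0238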